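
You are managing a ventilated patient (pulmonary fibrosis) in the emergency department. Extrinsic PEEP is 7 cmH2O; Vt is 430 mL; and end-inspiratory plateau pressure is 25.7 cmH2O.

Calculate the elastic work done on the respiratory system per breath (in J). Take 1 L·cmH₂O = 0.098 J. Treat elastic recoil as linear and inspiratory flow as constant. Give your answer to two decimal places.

Elastic work ≈ ½ × (Pplat − PEEP) × Vt = 0.5 × (25.7 − 7) × 0.430 L = 0.5 × 18.7 × 0.430 = 4.021 L·cmH2O.
× 0.098 J/(L·cmH2O) → 0.3941 J.

0.39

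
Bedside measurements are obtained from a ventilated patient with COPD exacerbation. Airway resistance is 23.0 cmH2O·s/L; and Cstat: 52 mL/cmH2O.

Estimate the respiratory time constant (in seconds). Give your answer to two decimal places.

τ = R × C = 23.0 × 52 mL/cmH2O = 23.0 × 0.052 L/cmH2O = 1.196 s.

1.20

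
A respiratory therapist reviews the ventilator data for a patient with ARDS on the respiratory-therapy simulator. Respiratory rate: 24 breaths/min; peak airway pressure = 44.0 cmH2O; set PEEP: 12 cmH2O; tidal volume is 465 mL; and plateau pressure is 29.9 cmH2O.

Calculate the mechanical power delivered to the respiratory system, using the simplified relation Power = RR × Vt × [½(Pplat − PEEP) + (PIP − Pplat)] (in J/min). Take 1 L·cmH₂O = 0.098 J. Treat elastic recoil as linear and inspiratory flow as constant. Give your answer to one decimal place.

Per-breath work = Vt × [½(Pplat−PEEP) + (PIP−Pplat)] = 0.465 × [0.5×17.9 + 14.1] = 0.465 × 23.05 = 10.718 L·cmH2O.
Power = 24 × 10.718 = 257.23 L·cmH2O/min.
× 0.098 J/(L·cmH2O) → 25.209 J/min.

25.2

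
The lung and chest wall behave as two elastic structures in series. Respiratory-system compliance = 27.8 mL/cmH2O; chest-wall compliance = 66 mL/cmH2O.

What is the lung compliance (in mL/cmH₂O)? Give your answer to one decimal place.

48.0

1/CL = 1/Crs − 1/Ccw.
1/CL = 1/27.8 − 1/66 = 0.02082.
CL = 48.031 mL/cmH2O.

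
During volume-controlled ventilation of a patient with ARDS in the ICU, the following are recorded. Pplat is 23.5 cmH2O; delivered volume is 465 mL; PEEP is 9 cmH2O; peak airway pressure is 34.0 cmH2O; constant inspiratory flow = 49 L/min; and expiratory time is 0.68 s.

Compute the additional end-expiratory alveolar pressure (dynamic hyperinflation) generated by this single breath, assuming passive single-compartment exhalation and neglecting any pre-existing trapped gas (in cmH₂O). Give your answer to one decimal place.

Flow: 49 L/min ÷ 60 = 0.8167 L/s.
R = (PIP − Pplat)/V̇ = (34.0 − 23.5) / 0.8167 = 10.5/0.8167 = 12.857 cmH2O·s/L.
C = Vt/(Pplat − PEEP) = 465.0 / (23.5 − 9) = 465.0/14.5 = 32.069 mL/cmH2O.
τ = R × C = 12.857 × 0.03207 L/cmH2O = 0.4123 s.
Fraction remaining = e^(−Te/τ) = e^(−0.68/0.4123) = 0.1922; trapped volume = 465.0 × 0.1922 = 89.373 mL.
Additional alveolar pressure from trapping ≈ V_trapped / C = 89.373 / 32.069 = 2.787 cmH2O.

2.8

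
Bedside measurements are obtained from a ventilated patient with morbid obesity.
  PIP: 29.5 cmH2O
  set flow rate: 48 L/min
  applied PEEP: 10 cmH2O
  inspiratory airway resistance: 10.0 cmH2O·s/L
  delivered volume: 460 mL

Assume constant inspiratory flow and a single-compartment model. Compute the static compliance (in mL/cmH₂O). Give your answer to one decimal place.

Flow: 48 L/min ÷ 60 = 0.8 L/s.
Equation of motion (constant flow): PIP = Vt/C + R·V̇ + PEEP.
Vt/C = PIP − R·V̇ − PEEP = 29.5 − 10.0×0.8 − 10 = 29.5 − 8.0 − 10 = 11.5 cmH2O.
C = Vt / 11.5 = 460 / 11.5 = 40.0 mL/cmH2O.

40.0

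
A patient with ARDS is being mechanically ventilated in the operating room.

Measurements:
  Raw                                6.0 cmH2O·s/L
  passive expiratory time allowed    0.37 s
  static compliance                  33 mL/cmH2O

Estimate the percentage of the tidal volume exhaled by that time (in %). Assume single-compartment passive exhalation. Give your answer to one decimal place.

84.6

τ = R × C = 6.0 × 33 mL/cmH2O = 6.0 × 0.033 L/cmH2O = 0.198 s.
Passive exhalation: V(t)/V₀ = e^(−t/τ) = e^(−0.37/0.198) = 0.1543.
Fraction exhaled = 1 − 0.1543 = 0.8457 → 84.57%.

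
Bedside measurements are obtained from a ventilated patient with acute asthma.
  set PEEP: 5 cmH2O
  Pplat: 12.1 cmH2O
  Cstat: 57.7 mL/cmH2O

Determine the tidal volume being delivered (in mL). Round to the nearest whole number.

410

Vt = Cstat × (Pplat − PEEP) = 57.7 × (12.1 − 5) = 57.7 × 7.1 = 409.67 mL.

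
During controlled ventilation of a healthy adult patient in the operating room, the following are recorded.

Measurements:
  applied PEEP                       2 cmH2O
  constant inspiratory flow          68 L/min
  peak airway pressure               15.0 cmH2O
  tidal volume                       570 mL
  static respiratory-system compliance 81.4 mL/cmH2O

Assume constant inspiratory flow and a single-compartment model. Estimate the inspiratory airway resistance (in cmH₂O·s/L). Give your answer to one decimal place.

Flow: 68 L/min ÷ 60 = 1.1333 L/s.
Equation of motion (constant flow): PIP = Vt/C + R·V̇ + PEEP.
R·V̇ = PIP − Vt/C − PEEP = 15.0 − 570/81.4 − 2 = 15.0 − 7.002 − 2 = 5.998 cmH2O.
R = 5.998 / 1.1333 = 5.293 cmH2O·s/L.

5.3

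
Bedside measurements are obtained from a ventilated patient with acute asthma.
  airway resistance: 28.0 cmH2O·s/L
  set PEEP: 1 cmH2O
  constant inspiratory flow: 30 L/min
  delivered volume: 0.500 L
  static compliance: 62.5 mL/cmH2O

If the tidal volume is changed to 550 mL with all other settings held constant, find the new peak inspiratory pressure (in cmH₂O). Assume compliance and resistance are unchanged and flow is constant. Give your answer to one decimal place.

Flow: 30 L/min ÷ 60 = 0.5 L/s.
PIP = Vt/C + R·V̇ + PEEP (constant-flow equation of motion).
Only the elastic term changes: ΔPIP = ΔVt / C = (550 − 500) / 62.5 = 0.8 cmH2O.
Original PIP = 500/62.5 + 28.0×0.5 + 1 = 23.0 cmH2O; new PIP = 23.0 + (0.8) = 23.8 cmH2O.

23.8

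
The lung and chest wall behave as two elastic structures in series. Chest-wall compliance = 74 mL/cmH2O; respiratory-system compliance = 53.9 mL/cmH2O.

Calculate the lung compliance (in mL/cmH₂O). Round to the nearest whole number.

1/CL = 1/Crs − 1/Ccw.
1/CL = 1/53.9 − 1/74 = 0.005039.
CL = 198.45 mL/cmH2O.

198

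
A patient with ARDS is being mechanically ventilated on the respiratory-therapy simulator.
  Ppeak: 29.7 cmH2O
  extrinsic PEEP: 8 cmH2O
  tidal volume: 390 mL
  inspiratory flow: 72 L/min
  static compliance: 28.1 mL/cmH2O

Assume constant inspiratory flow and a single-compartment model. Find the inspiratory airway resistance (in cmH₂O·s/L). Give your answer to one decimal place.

Flow: 72 L/min ÷ 60 = 1.2 L/s.
Equation of motion (constant flow): PIP = Vt/C + R·V̇ + PEEP.
R·V̇ = PIP − Vt/C − PEEP = 29.7 − 390/28.1 − 8 = 29.7 − 13.879 − 8 = 7.821 cmH2O.
R = 7.821 / 1.2 = 6.518 cmH2O·s/L.

6.5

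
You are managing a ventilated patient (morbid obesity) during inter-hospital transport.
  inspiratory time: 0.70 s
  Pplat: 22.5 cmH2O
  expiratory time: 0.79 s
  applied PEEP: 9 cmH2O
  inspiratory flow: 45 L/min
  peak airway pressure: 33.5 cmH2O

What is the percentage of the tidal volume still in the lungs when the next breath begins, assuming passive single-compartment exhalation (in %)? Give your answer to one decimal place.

25.0

Flow: 45 L/min ÷ 60 = 0.75 L/s.
Vt = flow × Ti = 0.75 L/s × 0.70 s × 1000 mL/L = 525.0 mL.
R = (PIP − Pplat)/V̇ = (33.5 − 22.5) / 0.75 = 11.0/0.75 = 14.667 cmH2O·s/L.
C = Vt/(Pplat − PEEP) = 525.0 / (22.5 − 9) = 525.0/13.5 = 38.889 mL/cmH2O.
τ = R × C = 14.667 × 0.03889 L/cmH2O = 0.5704 s.
Fraction remaining at end-expiration = e^(−Te/τ) = e^(−0.79/0.5704) = 0.2503 → 25.03%.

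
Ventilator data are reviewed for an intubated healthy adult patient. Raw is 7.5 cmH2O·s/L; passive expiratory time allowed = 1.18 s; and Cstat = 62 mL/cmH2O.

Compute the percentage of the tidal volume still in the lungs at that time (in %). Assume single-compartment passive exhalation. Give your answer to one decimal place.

7.9

τ = R × C = 7.5 × 62 mL/cmH2O = 7.5 × 0.062 L/cmH2O = 0.465 s.
Passive exhalation: V(t)/V₀ = e^(−t/τ) = e^(−1.18/0.465) = 0.07905.
Fraction remaining = 0.07905 → 7.905%.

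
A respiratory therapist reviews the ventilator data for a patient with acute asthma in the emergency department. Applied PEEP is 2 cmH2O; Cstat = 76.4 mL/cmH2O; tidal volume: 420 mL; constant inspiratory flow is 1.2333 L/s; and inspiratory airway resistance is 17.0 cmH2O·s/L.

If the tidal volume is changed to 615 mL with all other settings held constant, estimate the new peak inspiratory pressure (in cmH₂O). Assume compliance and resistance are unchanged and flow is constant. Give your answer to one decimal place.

31.0

PIP = Vt/C + R·V̇ + PEEP (constant-flow equation of motion).
Only the elastic term changes: ΔPIP = ΔVt / C = (615 − 420) / 76.4 = 2.552 cmH2O.
Original PIP = 420/76.4 + 17.0×1.2333 + 2 = 28.463 cmH2O; new PIP = 28.463 + (2.552) = 31.015 cmH2O.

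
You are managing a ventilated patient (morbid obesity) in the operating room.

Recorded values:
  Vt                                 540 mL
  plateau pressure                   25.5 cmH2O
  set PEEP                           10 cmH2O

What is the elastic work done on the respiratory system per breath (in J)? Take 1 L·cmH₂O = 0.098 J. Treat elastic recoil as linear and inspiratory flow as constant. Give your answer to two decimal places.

0.41

Elastic work ≈ ½ × (Pplat − PEEP) × Vt = 0.5 × (25.5 − 10) × 0.540 L = 0.5 × 15.5 × 0.540 = 4.185 L·cmH2O.
× 0.098 J/(L·cmH2O) → 0.4101 J.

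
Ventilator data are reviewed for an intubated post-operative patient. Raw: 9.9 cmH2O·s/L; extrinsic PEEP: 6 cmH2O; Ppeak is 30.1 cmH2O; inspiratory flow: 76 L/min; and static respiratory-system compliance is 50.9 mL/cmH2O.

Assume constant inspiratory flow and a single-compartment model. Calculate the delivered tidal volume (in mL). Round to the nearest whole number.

Flow: 76 L/min ÷ 60 = 1.2667 L/s.
Equation of motion (constant flow): PIP = Vt/C + R·V̇ + PEEP.
Vt/C = PIP − R·V̇ − PEEP = 30.1 − 12.54 − 6 = 11.56 cmH2O.
Vt = C × 11.56 = 50.9 × 11.56 = 588.4 mL.

588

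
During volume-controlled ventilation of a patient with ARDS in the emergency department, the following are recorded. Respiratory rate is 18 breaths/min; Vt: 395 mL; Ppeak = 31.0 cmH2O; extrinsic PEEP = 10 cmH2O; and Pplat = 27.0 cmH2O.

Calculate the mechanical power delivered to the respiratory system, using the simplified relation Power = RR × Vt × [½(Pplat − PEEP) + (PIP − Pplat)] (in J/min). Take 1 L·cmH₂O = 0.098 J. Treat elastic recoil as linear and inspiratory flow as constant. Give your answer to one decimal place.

8.7

Per-breath work = Vt × [½(Pplat−PEEP) + (PIP−Pplat)] = 0.395 × [0.5×17.0 + 4.0] = 0.395 × 12.5 = 4.938 L·cmH2O.
Power = 18 × 4.938 = 88.884 L·cmH2O/min.
× 0.098 J/(L·cmH2O) → 8.711 J/min.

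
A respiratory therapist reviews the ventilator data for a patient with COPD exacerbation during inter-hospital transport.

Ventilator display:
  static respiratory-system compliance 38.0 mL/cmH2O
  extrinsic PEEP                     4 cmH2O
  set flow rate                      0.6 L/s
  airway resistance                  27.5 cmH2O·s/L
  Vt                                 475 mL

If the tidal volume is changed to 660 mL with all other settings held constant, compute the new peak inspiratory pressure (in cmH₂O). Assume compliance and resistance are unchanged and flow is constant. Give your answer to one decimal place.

37.9

PIP = Vt/C + R·V̇ + PEEP (constant-flow equation of motion).
Only the elastic term changes: ΔPIP = ΔVt / C = (660 − 475) / 38.0 = 4.868 cmH2O.
Original PIP = 475/38.0 + 27.5×0.6 + 4 = 33.0 cmH2O; new PIP = 33.0 + (4.868) = 37.868 cmH2O.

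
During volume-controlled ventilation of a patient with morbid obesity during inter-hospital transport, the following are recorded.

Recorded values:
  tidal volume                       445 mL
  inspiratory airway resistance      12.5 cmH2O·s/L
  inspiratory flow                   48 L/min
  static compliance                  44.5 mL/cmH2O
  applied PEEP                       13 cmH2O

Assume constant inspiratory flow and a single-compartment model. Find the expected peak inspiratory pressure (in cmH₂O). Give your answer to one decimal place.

Flow: 48 L/min ÷ 60 = 0.8 L/s.
Equation of motion (constant flow): PIP = Vt/C + R·V̇ + PEEP.
PIP = 445/44.5 + 12.5×0.8 + 13 = 10.0 + 10.0 + 13 = 33.0 cmH2O.

33.0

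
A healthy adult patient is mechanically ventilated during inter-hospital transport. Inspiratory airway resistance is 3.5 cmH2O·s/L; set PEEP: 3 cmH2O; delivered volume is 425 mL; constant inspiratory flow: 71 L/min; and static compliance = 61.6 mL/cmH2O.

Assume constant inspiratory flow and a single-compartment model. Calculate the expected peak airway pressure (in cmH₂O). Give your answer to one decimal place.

Flow: 71 L/min ÷ 60 = 1.1833 L/s.
Equation of motion (constant flow): PIP = Vt/C + R·V̇ + PEEP.
PIP = 425/61.6 + 3.5×1.1833 + 3 = 6.899 + 4.142 + 3 = 14.041 cmH2O.

14.0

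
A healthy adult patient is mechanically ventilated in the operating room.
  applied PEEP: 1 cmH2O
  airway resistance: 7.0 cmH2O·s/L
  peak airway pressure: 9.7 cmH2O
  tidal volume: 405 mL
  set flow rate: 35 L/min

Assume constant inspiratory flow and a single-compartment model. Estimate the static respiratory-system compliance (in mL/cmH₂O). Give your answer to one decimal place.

Flow: 35 L/min ÷ 60 = 0.5833 L/s.
Equation of motion (constant flow): PIP = Vt/C + R·V̇ + PEEP.
Vt/C = PIP − R·V̇ − PEEP = 9.7 − 7.0×0.5833 − 1 = 9.7 − 4.083 − 1 = 4.617 cmH2O.
C = Vt / 4.617 = 405 / 4.617 = 87.719 mL/cmH2O.

87.7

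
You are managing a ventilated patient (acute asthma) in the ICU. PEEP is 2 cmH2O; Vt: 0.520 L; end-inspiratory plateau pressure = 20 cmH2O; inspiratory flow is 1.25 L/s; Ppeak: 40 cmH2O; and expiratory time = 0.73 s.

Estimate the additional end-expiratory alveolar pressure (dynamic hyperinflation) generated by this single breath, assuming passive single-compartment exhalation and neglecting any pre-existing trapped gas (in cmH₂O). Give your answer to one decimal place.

R = (PIP − Pplat)/V̇ = (40 − 20) / 1.25 = 20.0/1.25 = 16.0 cmH2O·s/L.
C = Vt/(Pplat − PEEP) = 520.0 / (20 − 2) = 520.0/18.0 = 28.889 mL/cmH2O.
τ = R × C = 16.0 × 0.02889 L/cmH2O = 0.4622 s.
Fraction remaining = e^(−Te/τ) = e^(−0.73/0.4622) = 0.2061; trapped volume = 520.0 × 0.2061 = 107.17 mL.
Additional alveolar pressure from trapping ≈ V_trapped / C = 107.17 / 28.889 = 3.71 cmH2O.

3.7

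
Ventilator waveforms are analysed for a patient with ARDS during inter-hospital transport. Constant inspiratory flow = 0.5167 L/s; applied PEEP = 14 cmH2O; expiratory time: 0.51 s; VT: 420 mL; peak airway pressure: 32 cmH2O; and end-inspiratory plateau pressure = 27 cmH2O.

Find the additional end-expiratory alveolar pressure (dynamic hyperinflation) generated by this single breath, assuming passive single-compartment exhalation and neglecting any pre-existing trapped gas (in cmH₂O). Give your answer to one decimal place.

2.5

R = (PIP − Pplat)/V̇ = (32 − 27) / 0.5167 = 5.0/0.5167 = 9.677 cmH2O·s/L.
C = Vt/(Pplat − PEEP) = 420.0 / (27 − 14) = 420.0/13.0 = 32.308 mL/cmH2O.
τ = R × C = 9.677 × 0.03231 L/cmH2O = 0.3127 s.
Fraction remaining = e^(−Te/τ) = e^(−0.51/0.3127) = 0.1957; trapped volume = 420.0 × 0.1957 = 82.194 mL.
Additional alveolar pressure from trapping ≈ V_trapped / C = 82.194 / 32.308 = 2.544 cmH2O.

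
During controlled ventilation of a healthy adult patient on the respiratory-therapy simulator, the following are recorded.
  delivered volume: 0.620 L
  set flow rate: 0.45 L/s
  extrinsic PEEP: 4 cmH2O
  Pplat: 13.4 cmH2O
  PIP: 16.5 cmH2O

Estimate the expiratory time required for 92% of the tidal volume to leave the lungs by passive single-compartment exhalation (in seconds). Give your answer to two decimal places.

R = (PIP − Pplat)/V̇ = (16.5 − 13.4) / 0.45 = 3.1/0.45 = 6.889 cmH2O·s/L.
C = Vt/(Pplat − PEEP) = 620.0 / (13.4 − 4) = 620.0/9.4 = 65.957 mL/cmH2O.
τ = R × C = 6.889 × 0.06596 L/cmH2O = 0.4544 s.
t = −τ·ln(1 − 0.92) = −0.4544·ln(0.08) = 1.148 s.

1.15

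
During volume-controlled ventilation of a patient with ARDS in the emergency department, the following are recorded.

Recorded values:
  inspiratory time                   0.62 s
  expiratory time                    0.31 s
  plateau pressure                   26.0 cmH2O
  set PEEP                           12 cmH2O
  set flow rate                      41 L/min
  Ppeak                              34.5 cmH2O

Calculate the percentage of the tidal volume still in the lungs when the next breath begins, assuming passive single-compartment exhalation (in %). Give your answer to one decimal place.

43.9

Flow: 41 L/min ÷ 60 = 0.6833 L/s.
Vt = flow × Ti = 0.6833 L/s × 0.62 s × 1000 mL/L = 423.65 mL.
R = (PIP − Pplat)/V̇ = (34.5 − 26.0) / 0.6833 = 8.5/0.6833 = 12.44 cmH2O·s/L.
C = Vt/(Pplat − PEEP) = 423.65 / (26.0 − 12) = 423.65/14.0 = 30.261 mL/cmH2O.
τ = R × C = 12.44 × 0.03026 L/cmH2O = 0.3764 s.
Fraction remaining at end-expiration = e^(−Te/τ) = e^(−0.31/0.3764) = 0.4389 → 43.89%.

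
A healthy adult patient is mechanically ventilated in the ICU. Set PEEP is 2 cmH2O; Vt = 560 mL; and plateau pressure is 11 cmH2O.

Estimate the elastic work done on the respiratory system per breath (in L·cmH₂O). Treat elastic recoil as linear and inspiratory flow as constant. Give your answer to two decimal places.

Elastic work ≈ ½ × (Pplat − PEEP) × Vt = 0.5 × (11 − 2) × 0.560 L = 0.5 × 9.0 × 0.560 = 2.52 L·cmH2O.

2.52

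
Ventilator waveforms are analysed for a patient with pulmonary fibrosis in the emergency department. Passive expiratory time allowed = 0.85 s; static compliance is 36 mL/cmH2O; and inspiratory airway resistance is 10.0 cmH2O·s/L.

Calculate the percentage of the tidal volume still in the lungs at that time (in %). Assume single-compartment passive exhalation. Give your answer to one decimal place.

τ = R × C = 10.0 × 36 mL/cmH2O = 10.0 × 0.036 L/cmH2O = 0.36 s.
Passive exhalation: V(t)/V₀ = e^(−t/τ) = e^(−0.85/0.36) = 0.09432.
Fraction remaining = 0.09432 → 9.432%.

9.4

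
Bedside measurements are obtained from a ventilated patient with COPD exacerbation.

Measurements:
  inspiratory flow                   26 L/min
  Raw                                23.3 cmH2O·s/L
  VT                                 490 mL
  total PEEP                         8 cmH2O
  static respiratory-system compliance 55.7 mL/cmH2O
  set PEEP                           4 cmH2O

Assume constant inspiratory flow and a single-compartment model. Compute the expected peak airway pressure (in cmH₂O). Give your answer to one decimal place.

Flow: 26 L/min ÷ 60 = 0.4333 L/s.
Total PEEP = 8 cmH2O (set 4 + intrinsic 4); this is the baseline alveolar pressure.
Equation of motion (constant flow): PIP = Vt/C + R·V̇ + PEEP.
PIP = 490/55.7 + 23.3×0.4333 + 8 = 8.797 + 10.096 + 8 = 26.893 cmH2O.

26.9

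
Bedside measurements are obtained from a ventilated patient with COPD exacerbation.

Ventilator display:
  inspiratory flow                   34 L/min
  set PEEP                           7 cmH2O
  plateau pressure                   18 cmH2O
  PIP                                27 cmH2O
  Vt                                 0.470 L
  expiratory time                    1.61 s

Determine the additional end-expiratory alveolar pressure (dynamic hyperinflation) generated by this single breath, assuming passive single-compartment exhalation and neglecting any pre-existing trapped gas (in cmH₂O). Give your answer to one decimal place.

1.0

Flow: 34 L/min ÷ 60 = 0.5667 L/s.
R = (PIP − Pplat)/V̇ = (27 − 18) / 0.5667 = 9.0/0.5667 = 15.881 cmH2O·s/L.
C = Vt/(Pplat − PEEP) = 470.0 / (18 − 7) = 470.0/11.0 = 42.727 mL/cmH2O.
τ = R × C = 15.881 × 0.04273 L/cmH2O = 0.6786 s.
Fraction remaining = e^(−Te/τ) = e^(−1.61/0.6786) = 0.09324; trapped volume = 470.0 × 0.09324 = 43.823 mL.
Additional alveolar pressure from trapping ≈ V_trapped / C = 43.823 / 42.727 = 1.026 cmH2O.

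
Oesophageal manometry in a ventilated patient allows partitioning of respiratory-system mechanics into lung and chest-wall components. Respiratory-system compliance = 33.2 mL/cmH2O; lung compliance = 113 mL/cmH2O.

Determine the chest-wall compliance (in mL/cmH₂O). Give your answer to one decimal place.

47.0

1/Ccw = 1/Crs − 1/CL.
1/Ccw = 1/33.2 − 1/113 = 0.02127.
Ccw = 47.015 mL/cmH2O.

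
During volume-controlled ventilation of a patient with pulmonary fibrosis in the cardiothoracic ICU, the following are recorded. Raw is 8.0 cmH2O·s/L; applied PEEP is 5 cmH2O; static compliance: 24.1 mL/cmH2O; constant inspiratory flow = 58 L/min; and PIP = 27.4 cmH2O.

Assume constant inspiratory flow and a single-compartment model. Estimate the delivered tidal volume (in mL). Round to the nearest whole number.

353

Flow: 58 L/min ÷ 60 = 0.9667 L/s.
Equation of motion (constant flow): PIP = Vt/C + R·V̇ + PEEP.
Vt/C = PIP − R·V̇ − PEEP = 27.4 − 7.734 − 5 = 14.666 cmH2O.
Vt = C × 14.666 = 24.1 × 14.666 = 353.45 mL.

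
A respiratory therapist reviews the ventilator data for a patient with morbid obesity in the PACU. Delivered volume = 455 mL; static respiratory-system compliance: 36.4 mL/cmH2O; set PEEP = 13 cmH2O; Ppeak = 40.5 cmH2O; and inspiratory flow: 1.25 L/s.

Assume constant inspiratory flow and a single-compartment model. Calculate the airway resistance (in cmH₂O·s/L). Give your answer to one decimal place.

12.0

Equation of motion (constant flow): PIP = Vt/C + R·V̇ + PEEP.
R·V̇ = PIP − Vt/C − PEEP = 40.5 − 455/36.4 − 13 = 40.5 − 12.5 − 13 = 15.0 cmH2O.
R = 15.0 / 1.25 = 12.0 cmH2O·s/L.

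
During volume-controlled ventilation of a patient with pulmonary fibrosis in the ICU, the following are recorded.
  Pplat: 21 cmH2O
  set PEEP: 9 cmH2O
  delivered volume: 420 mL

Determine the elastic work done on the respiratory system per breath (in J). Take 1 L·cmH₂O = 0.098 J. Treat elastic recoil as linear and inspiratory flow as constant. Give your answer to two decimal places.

Elastic work ≈ ½ × (Pplat − PEEP) × Vt = 0.5 × (21 − 9) × 0.420 L = 0.5 × 12.0 × 0.420 = 2.52 L·cmH2O.
× 0.098 J/(L·cmH2O) → 0.247 J.

0.25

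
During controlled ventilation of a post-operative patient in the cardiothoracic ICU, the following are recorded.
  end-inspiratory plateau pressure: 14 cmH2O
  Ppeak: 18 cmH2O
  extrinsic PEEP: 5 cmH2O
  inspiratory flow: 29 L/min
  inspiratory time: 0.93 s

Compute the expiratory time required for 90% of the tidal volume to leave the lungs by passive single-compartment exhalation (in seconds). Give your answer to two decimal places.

0.95

Flow: 29 L/min ÷ 60 = 0.4833 L/s.
Vt = flow × Ti = 0.4833 L/s × 0.93 s × 1000 mL/L = 449.47 mL.
R = (PIP − Pplat)/V̇ = (18 − 14) / 0.4833 = 4.0/0.4833 = 8.276 cmH2O·s/L.
C = Vt/(Pplat − PEEP) = 449.47 / (14 − 5) = 449.47/9.0 = 49.941 mL/cmH2O.
τ = R × C = 8.276 × 0.04994 L/cmH2O = 0.4133 s.
t = −τ·ln(1 − 0.90) = −0.4133·ln(0.1) = 0.9517 s.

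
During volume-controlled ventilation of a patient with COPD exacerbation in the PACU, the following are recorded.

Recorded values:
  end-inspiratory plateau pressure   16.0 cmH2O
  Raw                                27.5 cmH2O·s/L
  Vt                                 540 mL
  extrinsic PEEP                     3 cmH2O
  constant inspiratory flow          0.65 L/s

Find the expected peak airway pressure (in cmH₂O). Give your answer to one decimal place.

PIP = Pplat + Raw × flow = 16.0 + 27.5 × 0.65 = 16.0 + 17.875 = 33.875 cmH2O.

33.9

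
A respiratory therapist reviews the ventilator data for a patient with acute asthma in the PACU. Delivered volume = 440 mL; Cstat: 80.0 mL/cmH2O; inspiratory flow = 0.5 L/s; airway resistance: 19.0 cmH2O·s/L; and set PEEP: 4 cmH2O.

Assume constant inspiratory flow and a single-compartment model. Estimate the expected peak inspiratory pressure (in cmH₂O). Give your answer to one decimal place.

Equation of motion (constant flow): PIP = Vt/C + R·V̇ + PEEP.
PIP = 440/80.0 + 19.0×0.5 + 4 = 5.5 + 9.5 + 4 = 19.0 cmH2O.

19.0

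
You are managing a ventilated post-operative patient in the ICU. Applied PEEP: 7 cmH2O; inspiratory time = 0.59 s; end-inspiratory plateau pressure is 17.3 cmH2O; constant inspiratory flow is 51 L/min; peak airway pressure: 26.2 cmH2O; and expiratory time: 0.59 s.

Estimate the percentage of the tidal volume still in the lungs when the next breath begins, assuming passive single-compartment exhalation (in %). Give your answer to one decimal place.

Flow: 51 L/min ÷ 60 = 0.85 L/s.
Vt = flow × Ti = 0.85 L/s × 0.59 s × 1000 mL/L = 501.5 mL.
R = (PIP − Pplat)/V̇ = (26.2 − 17.3) / 0.85 = 8.9/0.85 = 10.471 cmH2O·s/L.
C = Vt/(Pplat − PEEP) = 501.5 / (17.3 − 7) = 501.5/10.3 = 48.689 mL/cmH2O.
τ = R × C = 10.471 × 0.04869 L/cmH2O = 0.5098 s.
Fraction remaining at end-expiration = e^(−Te/τ) = e^(−0.59/0.5098) = 0.3143 → 31.43%.

31.4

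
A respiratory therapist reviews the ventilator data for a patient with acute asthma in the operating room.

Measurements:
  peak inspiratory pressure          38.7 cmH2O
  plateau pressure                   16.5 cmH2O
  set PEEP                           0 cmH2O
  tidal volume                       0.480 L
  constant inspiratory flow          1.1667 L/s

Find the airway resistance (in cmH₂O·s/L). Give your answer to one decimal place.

Raw = (PIP − Pplat) / flow = (38.7 − 16.5) / 1.1667 = 22.2 / 1.1667 = 19.028 cmH2O·s/L.

19.0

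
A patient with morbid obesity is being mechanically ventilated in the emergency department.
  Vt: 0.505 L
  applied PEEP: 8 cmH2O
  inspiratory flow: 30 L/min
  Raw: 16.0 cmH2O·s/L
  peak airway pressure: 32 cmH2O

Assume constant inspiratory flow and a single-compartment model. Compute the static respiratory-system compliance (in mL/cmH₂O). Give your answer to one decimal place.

31.6

Flow: 30 L/min ÷ 60 = 0.5 L/s.
Equation of motion (constant flow): PIP = Vt/C + R·V̇ + PEEP.
Vt/C = PIP − R·V̇ − PEEP = 32 − 16.0×0.5 − 8 = 32 − 8.0 − 8 = 16.0 cmH2O.
C = Vt / 16.0 = 505 / 16.0 = 31.563 mL/cmH2O.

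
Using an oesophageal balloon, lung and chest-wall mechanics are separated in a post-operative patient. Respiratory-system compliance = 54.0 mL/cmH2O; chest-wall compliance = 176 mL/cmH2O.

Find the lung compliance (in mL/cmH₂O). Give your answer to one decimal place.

1/CL = 1/Crs − 1/Ccw.
1/CL = 1/54.0 − 1/176 = 0.01284.
CL = 77.882 mL/cmH2O.

77.9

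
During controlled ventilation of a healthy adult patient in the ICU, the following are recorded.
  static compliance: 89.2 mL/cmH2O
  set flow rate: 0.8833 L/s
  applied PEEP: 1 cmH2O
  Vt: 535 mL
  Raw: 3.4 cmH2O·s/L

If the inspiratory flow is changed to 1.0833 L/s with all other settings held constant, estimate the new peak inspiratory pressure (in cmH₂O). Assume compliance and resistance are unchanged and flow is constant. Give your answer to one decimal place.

10.7

PIP = Vt/C + R·V̇ + PEEP (constant-flow equation of motion).
Only the resistive term changes: ΔPIP = R × ΔV̇ = 3.4 × (1.0833 − 0.8833) = 3.4 × 0.2 = 0.68 cmH2O.
Original PIP = 535/89.2 + 3.4×0.8833 + 1 = 10.001 cmH2O; new PIP = 10.001 + (0.68) = 10.681 cmH2O.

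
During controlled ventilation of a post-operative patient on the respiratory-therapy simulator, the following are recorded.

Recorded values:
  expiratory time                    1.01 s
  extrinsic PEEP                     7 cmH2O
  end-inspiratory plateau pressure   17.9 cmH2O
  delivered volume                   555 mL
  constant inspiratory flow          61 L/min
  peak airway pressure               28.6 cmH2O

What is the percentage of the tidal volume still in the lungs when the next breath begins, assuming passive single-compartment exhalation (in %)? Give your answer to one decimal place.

15.2

Flow: 61 L/min ÷ 60 = 1.0167 L/s.
R = (PIP − Pplat)/V̇ = (28.6 − 17.9) / 1.0167 = 10.7/1.0167 = 10.524 cmH2O·s/L.
C = Vt/(Pplat − PEEP) = 555.0 / (17.9 − 7) = 555.0/10.9 = 50.917 mL/cmH2O.
τ = R × C = 10.524 × 0.05092 L/cmH2O = 0.5359 s.
Fraction remaining at end-expiration = e^(−Te/τ) = e^(−1.01/0.5359) = 0.1519 → 15.19%.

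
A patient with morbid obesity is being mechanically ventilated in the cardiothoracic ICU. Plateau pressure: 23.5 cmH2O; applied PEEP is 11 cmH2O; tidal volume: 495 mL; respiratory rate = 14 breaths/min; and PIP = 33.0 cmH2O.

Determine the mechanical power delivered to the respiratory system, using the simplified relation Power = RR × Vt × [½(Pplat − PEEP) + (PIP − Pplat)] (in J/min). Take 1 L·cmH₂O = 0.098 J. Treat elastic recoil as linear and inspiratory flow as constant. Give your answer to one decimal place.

Per-breath work = Vt × [½(Pplat−PEEP) + (PIP−Pplat)] = 0.495 × [0.5×12.5 + 9.5] = 0.495 × 15.75 = 7.796 L·cmH2O.
Power = 14 × 7.796 = 109.14 L·cmH2O/min.
× 0.098 J/(L·cmH2O) → 10.696 J/min.

10.7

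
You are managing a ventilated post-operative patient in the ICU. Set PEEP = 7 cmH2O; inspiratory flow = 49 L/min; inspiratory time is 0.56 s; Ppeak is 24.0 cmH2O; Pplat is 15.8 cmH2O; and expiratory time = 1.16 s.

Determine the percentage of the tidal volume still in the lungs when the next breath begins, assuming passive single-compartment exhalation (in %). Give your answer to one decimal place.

Flow: 49 L/min ÷ 60 = 0.8167 L/s.
Vt = flow × Ti = 0.8167 L/s × 0.56 s × 1000 mL/L = 457.35 mL.
R = (PIP − Pplat)/V̇ = (24.0 − 15.8) / 0.8167 = 8.2/0.8167 = 10.04 cmH2O·s/L.
C = Vt/(Pplat − PEEP) = 457.35 / (15.8 − 7) = 457.35/8.8 = 51.972 mL/cmH2O.
τ = R × C = 10.04 × 0.05197 L/cmH2O = 0.5218 s.
Fraction remaining at end-expiration = e^(−Te/τ) = e^(−1.16/0.5218) = 0.1083 → 10.83%.

10.8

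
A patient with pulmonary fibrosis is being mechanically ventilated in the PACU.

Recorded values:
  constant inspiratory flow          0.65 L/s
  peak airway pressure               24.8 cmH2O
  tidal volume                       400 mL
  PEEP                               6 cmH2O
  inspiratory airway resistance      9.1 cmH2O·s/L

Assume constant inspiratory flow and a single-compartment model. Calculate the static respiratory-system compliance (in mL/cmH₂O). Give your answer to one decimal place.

31.0

Equation of motion (constant flow): PIP = Vt/C + R·V̇ + PEEP.
Vt/C = PIP − R·V̇ − PEEP = 24.8 − 9.1×0.65 − 6 = 24.8 − 5.915 − 6 = 12.885 cmH2O.
C = Vt / 12.885 = 400 / 12.885 = 31.044 mL/cmH2O.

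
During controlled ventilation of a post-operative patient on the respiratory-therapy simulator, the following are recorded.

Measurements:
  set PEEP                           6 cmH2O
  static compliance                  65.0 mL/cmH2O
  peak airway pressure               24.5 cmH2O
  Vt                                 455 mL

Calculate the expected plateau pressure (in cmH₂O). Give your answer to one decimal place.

Pplat = PEEP + Vt / Cstat = 6 + 455 / 65.0 = 6 + 7.0 = 13.0 cmH2O.

13.0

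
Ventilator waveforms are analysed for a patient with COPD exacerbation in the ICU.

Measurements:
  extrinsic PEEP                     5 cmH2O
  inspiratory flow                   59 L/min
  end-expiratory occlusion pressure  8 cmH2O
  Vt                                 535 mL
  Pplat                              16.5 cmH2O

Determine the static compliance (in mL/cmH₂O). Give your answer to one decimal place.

62.9

End-expiratory occlusion gives total PEEP = 8 cmH2O (intrinsic PEEP = 8 − 5 = 3). Use total PEEP for the elastic gradient.
Cstat = Vt / (Pplat − PEEPtotal) = 535 / (16.5 − 8) = 535 / 8.5 = 62.941 mL/cmH2O.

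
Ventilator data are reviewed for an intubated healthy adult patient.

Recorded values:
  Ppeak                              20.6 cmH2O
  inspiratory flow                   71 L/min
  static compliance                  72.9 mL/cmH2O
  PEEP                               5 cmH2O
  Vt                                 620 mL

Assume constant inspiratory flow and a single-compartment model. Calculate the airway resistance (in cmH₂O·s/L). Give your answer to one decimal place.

6.0

Flow: 71 L/min ÷ 60 = 1.1833 L/s.
Equation of motion (constant flow): PIP = Vt/C + R·V̇ + PEEP.
R·V̇ = PIP − Vt/C − PEEP = 20.6 − 620/72.9 − 5 = 20.6 − 8.505 − 5 = 7.095 cmH2O.
R = 7.095 / 1.1833 = 5.996 cmH2O·s/L.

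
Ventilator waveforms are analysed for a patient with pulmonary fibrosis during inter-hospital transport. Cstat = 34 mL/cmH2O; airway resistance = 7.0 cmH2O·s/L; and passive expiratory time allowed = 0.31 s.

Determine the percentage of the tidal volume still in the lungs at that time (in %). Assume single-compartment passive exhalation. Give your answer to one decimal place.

27.2

τ = R × C = 7.0 × 34 mL/cmH2O = 7.0 × 0.034 L/cmH2O = 0.238 s.
Passive exhalation: V(t)/V₀ = e^(−t/τ) = e^(−0.31/0.238) = 0.2718.
Fraction remaining = 0.2718 → 27.18%.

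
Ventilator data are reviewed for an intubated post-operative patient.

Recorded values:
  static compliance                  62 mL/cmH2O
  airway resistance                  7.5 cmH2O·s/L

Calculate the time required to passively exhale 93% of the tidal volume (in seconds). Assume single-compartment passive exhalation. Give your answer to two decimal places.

1.24

τ = R × C = 7.5 × 62 mL/cmH2O = 7.5 × 0.062 L/cmH2O = 0.465 s.
Exhaled fraction f = 1 − e^(−t/τ) → t = −τ·ln(1 − f) = −0.465·ln(0.07) = 1.237 s.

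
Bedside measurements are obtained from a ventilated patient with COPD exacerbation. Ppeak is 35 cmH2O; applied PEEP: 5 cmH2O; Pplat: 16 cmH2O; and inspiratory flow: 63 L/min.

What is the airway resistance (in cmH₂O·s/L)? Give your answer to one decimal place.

18.1

Flow: 63 L/min ÷ 60 = 1.05 L/s.
Raw = (PIP − Pplat) / flow = (35 − 16) / 1.05 = 19.0 / 1.05 = 18.095 cmH2O·s/L.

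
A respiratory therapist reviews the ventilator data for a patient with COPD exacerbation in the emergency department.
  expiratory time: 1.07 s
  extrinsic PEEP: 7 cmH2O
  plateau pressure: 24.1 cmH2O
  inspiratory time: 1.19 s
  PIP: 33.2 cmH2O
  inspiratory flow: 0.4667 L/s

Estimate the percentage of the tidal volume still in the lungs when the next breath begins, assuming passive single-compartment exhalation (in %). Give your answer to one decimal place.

Vt = flow × Ti = 0.4667 L/s × 1.19 s × 1000 mL/L = 555.37 mL.
R = (PIP − Pplat)/V̇ = (33.2 − 24.1) / 0.4667 = 9.1/0.4667 = 19.499 cmH2O·s/L.
C = Vt/(Pplat − PEEP) = 555.37 / (24.1 − 7) = 555.37/17.1 = 32.478 mL/cmH2O.
τ = R × C = 19.499 × 0.03248 L/cmH2O = 0.6333 s.
Fraction remaining at end-expiration = e^(−Te/τ) = e^(−1.07/0.6333) = 0.1846 → 18.46%.

18.5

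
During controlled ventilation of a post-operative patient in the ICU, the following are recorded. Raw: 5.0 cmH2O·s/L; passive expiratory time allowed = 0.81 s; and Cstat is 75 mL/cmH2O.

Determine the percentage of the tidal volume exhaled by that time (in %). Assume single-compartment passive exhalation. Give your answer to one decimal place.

τ = R × C = 5.0 × 75 mL/cmH2O = 5.0 × 0.075 L/cmH2O = 0.375 s.
Passive exhalation: V(t)/V₀ = e^(−t/τ) = e^(−0.81/0.375) = 0.1153.
Fraction exhaled = 1 − 0.1153 = 0.8847 → 88.47%.

88.5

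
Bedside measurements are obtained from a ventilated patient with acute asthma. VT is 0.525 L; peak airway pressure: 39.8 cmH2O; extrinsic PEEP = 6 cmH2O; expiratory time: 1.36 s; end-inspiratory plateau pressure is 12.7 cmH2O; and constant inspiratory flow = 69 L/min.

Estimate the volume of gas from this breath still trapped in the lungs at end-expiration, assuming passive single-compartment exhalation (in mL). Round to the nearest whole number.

251

Flow: 69 L/min ÷ 60 = 1.15 L/s.
R = (PIP − Pplat)/V̇ = (39.8 − 12.7) / 1.15 = 27.1/1.15 = 23.565 cmH2O·s/L.
C = Vt/(Pplat − PEEP) = 525.0 / (12.7 − 6) = 525.0/6.7 = 78.358 mL/cmH2O.
τ = R × C = 23.565 × 0.07836 L/cmH2O = 1.847 s.
Fraction remaining = e^(−Te/τ) = e^(−1.36/1.847) = 0.4789.
Trapped volume = 525.0 × 0.4789 = 251.42 mL.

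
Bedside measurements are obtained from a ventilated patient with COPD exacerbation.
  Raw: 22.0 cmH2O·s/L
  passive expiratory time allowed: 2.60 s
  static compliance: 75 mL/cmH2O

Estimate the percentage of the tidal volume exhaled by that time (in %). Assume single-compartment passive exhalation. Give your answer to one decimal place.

τ = R × C = 22.0 × 75 mL/cmH2O = 22.0 × 0.075 L/cmH2O = 1.65 s.
Passive exhalation: V(t)/V₀ = e^(−t/τ) = e^(−2.60/1.65) = 0.2069.
Fraction exhaled = 1 − 0.2069 = 0.7931 → 79.31%.

79.3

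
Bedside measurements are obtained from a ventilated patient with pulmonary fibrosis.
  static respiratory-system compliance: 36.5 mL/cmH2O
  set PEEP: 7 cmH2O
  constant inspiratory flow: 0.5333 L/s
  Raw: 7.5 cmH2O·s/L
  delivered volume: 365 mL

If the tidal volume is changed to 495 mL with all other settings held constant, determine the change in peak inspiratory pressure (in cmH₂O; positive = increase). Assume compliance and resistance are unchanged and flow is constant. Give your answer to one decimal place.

3.6

PIP = Vt/C + R·V̇ + PEEP (constant-flow equation of motion).
Only the elastic term changes: ΔPIP = ΔVt / C = (495 − 365) / 36.5 = 3.562 cmH2O.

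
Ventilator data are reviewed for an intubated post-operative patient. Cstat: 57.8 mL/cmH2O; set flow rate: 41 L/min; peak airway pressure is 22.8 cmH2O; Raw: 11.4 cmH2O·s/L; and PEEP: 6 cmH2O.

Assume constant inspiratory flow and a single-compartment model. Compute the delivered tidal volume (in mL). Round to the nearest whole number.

Flow: 41 L/min ÷ 60 = 0.6833 L/s.
Equation of motion (constant flow): PIP = Vt/C + R·V̇ + PEEP.
Vt/C = PIP − R·V̇ − PEEP = 22.8 − 7.79 − 6 = 9.01 cmH2O.
Vt = C × 9.01 = 57.8 × 9.01 = 520.78 mL.

521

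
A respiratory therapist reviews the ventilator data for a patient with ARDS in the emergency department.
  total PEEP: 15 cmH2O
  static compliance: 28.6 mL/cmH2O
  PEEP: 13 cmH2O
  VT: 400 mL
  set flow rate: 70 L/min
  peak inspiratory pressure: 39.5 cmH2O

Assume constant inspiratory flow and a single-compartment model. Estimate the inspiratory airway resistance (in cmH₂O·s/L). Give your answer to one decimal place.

9.0

Flow: 70 L/min ÷ 60 = 1.1667 L/s.
Total PEEP = 15 cmH2O (set 13 + intrinsic 2); this is the baseline alveolar pressure.
Equation of motion (constant flow): PIP = Vt/C + R·V̇ + PEEP.
R·V̇ = PIP − Vt/C − PEEP = 39.5 − 400/28.6 − 15 = 39.5 − 13.986 − 15 = 10.514 cmH2O.
R = 10.514 / 1.1667 = 9.012 cmH2O·s/L.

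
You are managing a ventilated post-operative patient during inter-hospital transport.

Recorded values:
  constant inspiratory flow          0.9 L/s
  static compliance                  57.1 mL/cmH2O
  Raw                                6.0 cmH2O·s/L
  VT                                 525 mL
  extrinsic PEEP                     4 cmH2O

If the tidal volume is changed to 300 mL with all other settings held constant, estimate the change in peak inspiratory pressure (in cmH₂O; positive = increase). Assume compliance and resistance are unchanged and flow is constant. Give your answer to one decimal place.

-3.9

PIP = Vt/C + R·V̇ + PEEP (constant-flow equation of motion).
Only the elastic term changes: ΔPIP = ΔVt / C = (300 − 525) / 57.1 = -3.94 cmH2O.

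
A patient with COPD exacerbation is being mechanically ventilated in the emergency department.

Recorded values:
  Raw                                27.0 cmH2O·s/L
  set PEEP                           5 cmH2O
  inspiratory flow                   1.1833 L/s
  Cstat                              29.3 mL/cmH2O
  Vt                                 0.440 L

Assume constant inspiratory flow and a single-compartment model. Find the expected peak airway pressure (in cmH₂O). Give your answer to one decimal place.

52.0

Equation of motion (constant flow): PIP = Vt/C + R·V̇ + PEEP.
PIP = 440/29.3 + 27.0×1.1833 + 5 = 15.017 + 31.949 + 5 = 51.966 cmH2O.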